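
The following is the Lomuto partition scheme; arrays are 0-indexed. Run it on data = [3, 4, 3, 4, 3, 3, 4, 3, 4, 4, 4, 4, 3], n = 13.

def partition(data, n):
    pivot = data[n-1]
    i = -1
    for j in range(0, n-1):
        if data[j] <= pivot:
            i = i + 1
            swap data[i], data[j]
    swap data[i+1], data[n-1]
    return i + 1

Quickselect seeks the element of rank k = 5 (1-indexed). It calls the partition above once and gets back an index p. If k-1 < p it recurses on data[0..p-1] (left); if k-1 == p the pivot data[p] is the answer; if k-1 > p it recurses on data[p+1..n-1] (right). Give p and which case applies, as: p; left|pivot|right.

pivot=3, i=-1
j=0: 3≤3, i=0, swap(0,0) ⇒ [3, 4, 3, 4, 3, 3, 4, 3, 4, 4, 4, 4, 3]
j=1: 4>3, skip
j=2: 3≤3, i=1, swap(1,2) ⇒ [3, 3, 4, 4, 3, 3, 4, 3, 4, 4, 4, 4, 3]
j=3: 4>3, skip
j=4: 3≤3, i=2, swap(2,4) ⇒ [3, 3, 3, 4, 4, 3, 4, 3, 4, 4, 4, 4, 3]
j=5: 3≤3, i=3, swap(3,5) ⇒ [3, 3, 3, 3, 4, 4, 4, 3, 4, 4, 4, 4, 3]
j=6: 4>3, skip
j=7: 3≤3, i=4, swap(4,7) ⇒ [3, 3, 3, 3, 3, 4, 4, 4, 4, 4, 4, 4, 3]
j=8: 4>3, skip
j=9: 4>3, skip
j=10: 4>3, skip
j=11: 4>3, skip
swap(5,12) ⇒ [3, 3, 3, 3, 3, 3, 4, 4, 4, 4, 4, 4, 4]; return 5
p = 5; k-1 = 4 < 5 ⇒ left

5; left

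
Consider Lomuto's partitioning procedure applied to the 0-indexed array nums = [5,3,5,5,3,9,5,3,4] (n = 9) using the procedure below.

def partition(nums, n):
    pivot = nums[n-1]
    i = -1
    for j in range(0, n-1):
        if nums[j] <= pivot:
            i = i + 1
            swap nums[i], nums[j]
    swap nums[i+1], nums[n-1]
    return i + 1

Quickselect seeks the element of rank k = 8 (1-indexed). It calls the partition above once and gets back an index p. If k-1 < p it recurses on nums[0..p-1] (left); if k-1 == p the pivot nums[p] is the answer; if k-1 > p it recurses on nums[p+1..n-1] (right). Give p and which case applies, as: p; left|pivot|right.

3; right

pivot = nums[8] = 4; i = -1
j=0: nums[0]=5 > 4 → no swap
j=1: nums[1]=3 ≤ 4 → i=0, swap nums[0],nums[1] → [3,5,5,5,3,9,5,3,4]
j=2: nums[2]=5 > 4 → no swap
j=3: nums[3]=5 > 4 → no swap
j=4: nums[4]=3 ≤ 4 → i=1, swap nums[1],nums[4] → [3,3,5,5,5,9,5,3,4]
j=5: nums[5]=9 > 4 → no swap
j=6: nums[6]=5 > 4 → no swap
j=7: nums[7]=3 ≤ 4 → i=2, swap nums[2],nums[7] → [3,3,3,5,5,9,5,5,4]
final swap nums[3],nums[8] → [3,3,3,4,5,9,5,5,5]; return 3
p = 3; k-1 = 7 > 3 ⇒ right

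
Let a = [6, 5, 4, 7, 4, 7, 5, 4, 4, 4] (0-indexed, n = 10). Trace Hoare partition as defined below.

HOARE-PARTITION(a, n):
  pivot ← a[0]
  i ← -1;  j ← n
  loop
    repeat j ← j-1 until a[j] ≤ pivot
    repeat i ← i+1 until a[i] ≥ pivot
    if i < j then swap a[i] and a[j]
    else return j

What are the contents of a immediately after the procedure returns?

pivot=6
j stops at 9 (4), i stops at 0 (6); swap ⇒ [4, 5, 4, 7, 4, 7, 5, 4, 4, 6]
j stops at 8 (4), i stops at 3 (7); swap ⇒ [4, 5, 4, 4, 4, 7, 5, 4, 7, 6]
j stops at 7 (4), i stops at 5 (7); swap ⇒ [4, 5, 4, 4, 4, 4, 5, 7, 7, 6]
j stops at 6, i stops at 7; i≥j ⇒ return 6. a=[4, 5, 4, 4, 4, 4, 5, 7, 7, 6]

[4, 5, 4, 4, 4, 4, 5, 7, 7, 6]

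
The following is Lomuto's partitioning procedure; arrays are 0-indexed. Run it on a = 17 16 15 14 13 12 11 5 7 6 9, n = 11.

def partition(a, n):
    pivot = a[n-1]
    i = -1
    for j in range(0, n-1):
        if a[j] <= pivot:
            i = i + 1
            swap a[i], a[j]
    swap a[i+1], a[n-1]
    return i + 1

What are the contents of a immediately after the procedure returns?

5 7 6 9 13 12 11 17 16 15 14

pivot=9, i=-1
j=0: 17>9, skip
j=1: 16>9, skip
j=2: 15>9, skip
j=3: 14>9, skip
j=4: 13>9, skip
j=5: 12>9, skip
j=6: 11>9, skip
j=7: 5≤9, i=0, swap(0,7) ⇒ 5 16 15 14 13 12 11 17 7 6 9
j=8: 7≤9, i=1, swap(1,8) ⇒ 5 7 15 14 13 12 11 17 16 6 9
j=9: 6≤9, i=2, swap(2,9) ⇒ 5 7 6 14 13 12 11 17 16 15 9
swap(3,10) ⇒ 5 7 6 9 13 12 11 17 16 15 14; return 3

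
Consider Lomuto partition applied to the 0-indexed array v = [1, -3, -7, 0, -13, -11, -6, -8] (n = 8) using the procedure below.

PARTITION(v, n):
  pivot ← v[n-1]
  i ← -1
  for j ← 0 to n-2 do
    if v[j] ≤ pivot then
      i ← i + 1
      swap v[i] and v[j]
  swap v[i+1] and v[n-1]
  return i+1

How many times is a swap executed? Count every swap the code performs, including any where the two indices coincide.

3

pivot = v[7] = -8; i = -1
j=0: v[0]=1 > -8 → no swap
j=1: v[1]=-3 > -8 → no swap
j=2: v[2]=-7 > -8 → no swap
j=3: v[3]=0 > -8 → no swap
j=4: v[4]=-13 ≤ -8 → i=0, swap v[0],v[4] → [-13, -3, -7, 0, 1, -11, -6, -8]
j=5: v[5]=-11 ≤ -8 → i=1, swap v[1],v[5] → [-13, -11, -7, 0, 1, -3, -6, -8]
j=6: v[6]=-6 > -8 → no swap
final swap v[2],v[7] → [-13, -11, -8, 0, 1, -3, -6, -7]; return 2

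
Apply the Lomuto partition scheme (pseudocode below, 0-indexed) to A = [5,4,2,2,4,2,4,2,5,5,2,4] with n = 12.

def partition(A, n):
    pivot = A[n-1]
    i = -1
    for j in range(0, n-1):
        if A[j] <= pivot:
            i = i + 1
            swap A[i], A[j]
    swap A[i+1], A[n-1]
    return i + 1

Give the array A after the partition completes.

pivot=4, i=-1
j=0: 5>4, skip
j=1: 4≤4, i=0, swap(0,1) ⇒ [4,5,2,2,4,2,4,2,5,5,2,4]
j=2: 2≤4, i=1, swap(1,2) ⇒ [4,2,5,2,4,2,4,2,5,5,2,4]
j=3: 2≤4, i=2, swap(2,3) ⇒ [4,2,2,5,4,2,4,2,5,5,2,4]
j=4: 4≤4, i=3, swap(3,4) ⇒ [4,2,2,4,5,2,4,2,5,5,2,4]
j=5: 2≤4, i=4, swap(4,5) ⇒ [4,2,2,4,2,5,4,2,5,5,2,4]
j=6: 4≤4, i=5, swap(5,6) ⇒ [4,2,2,4,2,4,5,2,5,5,2,4]
j=7: 2≤4, i=6, swap(6,7) ⇒ [4,2,2,4,2,4,2,5,5,5,2,4]
j=8: 5>4, skip
j=9: 5>4, skip
j=10: 2≤4, i=7, swap(7,10) ⇒ [4,2,2,4,2,4,2,2,5,5,5,4]
swap(8,11) ⇒ [4,2,2,4,2,4,2,2,4,5,5,5]; return 8

[4,2,2,4,2,4,2,2,4,5,5,5]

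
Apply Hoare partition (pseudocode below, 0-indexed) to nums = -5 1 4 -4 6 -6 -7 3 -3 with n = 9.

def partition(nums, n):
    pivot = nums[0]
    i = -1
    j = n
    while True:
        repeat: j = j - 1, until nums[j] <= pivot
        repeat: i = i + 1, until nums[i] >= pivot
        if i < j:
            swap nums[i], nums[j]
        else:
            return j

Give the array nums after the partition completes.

-7 -6 4 -4 6 1 -5 3 -3

pivot = nums[0] = -5; i = -1, j = 9
j→6 (nums[6]=-7≤-5), i→0 (nums[0]=-5≥-5); i<j, swap → -7 1 4 -4 6 -6 -5 3 -3
j→5 (nums[5]=-6≤-5), i→1 (nums[1]=1≥-5); i<j, swap → -7 -6 4 -4 6 1 -5 3 -3
j→1, i→2; i≥j, return j=1. nums = -7 -6 4 -4 6 1 -5 3 -3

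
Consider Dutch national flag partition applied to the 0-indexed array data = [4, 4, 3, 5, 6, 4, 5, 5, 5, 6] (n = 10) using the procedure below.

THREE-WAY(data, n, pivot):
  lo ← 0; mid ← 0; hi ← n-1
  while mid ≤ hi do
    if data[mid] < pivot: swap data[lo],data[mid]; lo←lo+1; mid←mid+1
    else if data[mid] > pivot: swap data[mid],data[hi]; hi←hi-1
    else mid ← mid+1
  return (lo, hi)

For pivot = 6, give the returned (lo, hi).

lo=0 mid=0 hi=9
4<6: swap(0,0), lo=1 mid=1 ⇒ [4, 4, 3, 5, 6, 4, 5, 5, 5, 6]
4<6: swap(1,1), lo=2 mid=2 ⇒ [4, 4, 3, 5, 6, 4, 5, 5, 5, 6]
3<6: swap(2,2), lo=3 mid=3 ⇒ [4, 4, 3, 5, 6, 4, 5, 5, 5, 6]
5<6: swap(3,3), lo=4 mid=4 ⇒ [4, 4, 3, 5, 6, 4, 5, 5, 5, 6]
6=6: mid=5
4<6: swap(4,5), lo=5 mid=6 ⇒ [4, 4, 3, 5, 4, 6, 5, 5, 5, 6]
5<6: swap(5,6), lo=6 mid=7 ⇒ [4, 4, 3, 5, 4, 5, 6, 5, 5, 6]
5<6: swap(6,7), lo=7 mid=8 ⇒ [4, 4, 3, 5, 4, 5, 5, 6, 5, 6]
5<6: swap(7,8), lo=8 mid=9 ⇒ [4, 4, 3, 5, 4, 5, 5, 5, 6, 6]
6=6: mid=10
done. lo=8 hi=9; data=[4, 4, 3, 5, 4, 5, 5, 5, 6, 6]

(8, 9)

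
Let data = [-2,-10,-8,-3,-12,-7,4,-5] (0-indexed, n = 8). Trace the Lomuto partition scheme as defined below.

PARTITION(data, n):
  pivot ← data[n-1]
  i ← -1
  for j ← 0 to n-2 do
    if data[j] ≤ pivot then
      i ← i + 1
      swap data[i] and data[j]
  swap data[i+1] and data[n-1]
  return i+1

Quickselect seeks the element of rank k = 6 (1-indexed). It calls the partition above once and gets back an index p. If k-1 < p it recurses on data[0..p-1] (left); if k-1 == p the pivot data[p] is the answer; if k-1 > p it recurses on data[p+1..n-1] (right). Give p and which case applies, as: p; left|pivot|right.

4; right

pivot = data[7] = -5; i = -1
j=0: data[0]=-2 > -5 → no swap
j=1: data[1]=-10 ≤ -5 → i=0, swap data[0],data[1] → [-10,-2,-8,-3,-12,-7,4,-5]
j=2: data[2]=-8 ≤ -5 → i=1, swap data[1],data[2] → [-10,-8,-2,-3,-12,-7,4,-5]
j=3: data[3]=-3 > -5 → no swap
j=4: data[4]=-12 ≤ -5 → i=2, swap data[2],data[4] → [-10,-8,-12,-3,-2,-7,4,-5]
j=5: data[5]=-7 ≤ -5 → i=3, swap data[3],data[5] → [-10,-8,-12,-7,-2,-3,4,-5]
j=6: data[6]=4 > -5 → no swap
final swap data[4],data[7] → [-10,-8,-12,-7,-5,-3,4,-2]; return 4
p = 4; k-1 = 5 > 4 ⇒ right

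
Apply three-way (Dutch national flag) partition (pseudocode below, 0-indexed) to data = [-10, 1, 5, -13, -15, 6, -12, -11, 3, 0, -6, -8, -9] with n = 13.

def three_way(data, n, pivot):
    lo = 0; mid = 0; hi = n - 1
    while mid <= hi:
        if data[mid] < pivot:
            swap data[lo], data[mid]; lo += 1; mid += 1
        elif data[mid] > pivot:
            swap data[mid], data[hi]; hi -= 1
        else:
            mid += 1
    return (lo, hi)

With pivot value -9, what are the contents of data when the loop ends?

lo=0 mid=0 hi=12
-10<-9: swap(0,0), lo=1 mid=1 ⇒ [-10, 1, 5, -13, -15, 6, -12, -11, 3, 0, -6, -8, -9]
1>-9: swap(1,12), hi=11 ⇒ [-10, -9, 5, -13, -15, 6, -12, -11, 3, 0, -6, -8, 1]
-9=-9: mid=2
5>-9: swap(2,11), hi=10 ⇒ [-10, -9, -8, -13, -15, 6, -12, -11, 3, 0, -6, 5, 1]
-8>-9: swap(2,10), hi=9 ⇒ [-10, -9, -6, -13, -15, 6, -12, -11, 3, 0, -8, 5, 1]
-6>-9: swap(2,9), hi=8 ⇒ [-10, -9, 0, -13, -15, 6, -12, -11, 3, -6, -8, 5, 1]
0>-9: swap(2,8), hi=7 ⇒ [-10, -9, 3, -13, -15, 6, -12, -11, 0, -6, -8, 5, 1]
3>-9: swap(2,7), hi=6 ⇒ [-10, -9, -11, -13, -15, 6, -12, 3, 0, -6, -8, 5, 1]
-11<-9: swap(1,2), lo=2 mid=3 ⇒ [-10, -11, -9, -13, -15, 6, -12, 3, 0, -6, -8, 5, 1]
-13<-9: swap(2,3), lo=3 mid=4 ⇒ [-10, -11, -13, -9, -15, 6, -12, 3, 0, -6, -8, 5, 1]
-15<-9: swap(3,4), lo=4 mid=5 ⇒ [-10, -11, -13, -15, -9, 6, -12, 3, 0, -6, -8, 5, 1]
6>-9: swap(5,6), hi=5 ⇒ [-10, -11, -13, -15, -9, -12, 6, 3, 0, -6, -8, 5, 1]
-12<-9: swap(4,5), lo=5 mid=6 ⇒ [-10, -11, -13, -15, -12, -9, 6, 3, 0, -6, -8, 5, 1]
done. lo=5 hi=5; data=[-10, -11, -13, -15, -12, -9, 6, 3, 0, -6, -8, 5, 1]

[-10, -11, -13, -15, -12, -9, 6, 3, 0, -6, -8, 5, 1]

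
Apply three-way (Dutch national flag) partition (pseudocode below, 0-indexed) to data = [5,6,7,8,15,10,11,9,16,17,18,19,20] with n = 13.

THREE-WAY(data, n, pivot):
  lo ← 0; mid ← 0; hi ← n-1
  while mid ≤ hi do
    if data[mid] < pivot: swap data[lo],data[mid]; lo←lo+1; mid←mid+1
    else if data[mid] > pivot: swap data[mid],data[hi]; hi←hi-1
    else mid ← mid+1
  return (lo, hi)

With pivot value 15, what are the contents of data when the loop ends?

lo=0 mid=0 hi=12
5<15: swap(0,0), lo=1 mid=1 ⇒ [5,6,7,8,15,10,11,9,16,17,18,19,20]
6<15: swap(1,1), lo=2 mid=2 ⇒ [5,6,7,8,15,10,11,9,16,17,18,19,20]
7<15: swap(2,2), lo=3 mid=3 ⇒ [5,6,7,8,15,10,11,9,16,17,18,19,20]
8<15: swap(3,3), lo=4 mid=4 ⇒ [5,6,7,8,15,10,11,9,16,17,18,19,20]
15=15: mid=5
10<15: swap(4,5), lo=5 mid=6 ⇒ [5,6,7,8,10,15,11,9,16,17,18,19,20]
11<15: swap(5,6), lo=6 mid=7 ⇒ [5,6,7,8,10,11,15,9,16,17,18,19,20]
9<15: swap(6,7), lo=7 mid=8 ⇒ [5,6,7,8,10,11,9,15,16,17,18,19,20]
16>15: swap(8,12), hi=11 ⇒ [5,6,7,8,10,11,9,15,20,17,18,19,16]
20>15: swap(8,11), hi=10 ⇒ [5,6,7,8,10,11,9,15,19,17,18,20,16]
19>15: swap(8,10), hi=9 ⇒ [5,6,7,8,10,11,9,15,18,17,19,20,16]
18>15: swap(8,9), hi=8 ⇒ [5,6,7,8,10,11,9,15,17,18,19,20,16]
17>15: swap(8,8), hi=7 ⇒ [5,6,7,8,10,11,9,15,17,18,19,20,16]
done. lo=7 hi=7; data=[5,6,7,8,10,11,9,15,17,18,19,20,16]

[5,6,7,8,10,11,9,15,17,18,19,20,16]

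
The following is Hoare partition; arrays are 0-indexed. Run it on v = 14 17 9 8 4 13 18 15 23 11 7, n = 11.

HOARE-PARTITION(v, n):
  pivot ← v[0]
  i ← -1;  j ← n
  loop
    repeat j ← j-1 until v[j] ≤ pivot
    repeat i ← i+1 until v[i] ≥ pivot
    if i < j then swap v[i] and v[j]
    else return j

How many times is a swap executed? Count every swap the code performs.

2

pivot = v[0] = 14; i = -1, j = 11
j→10 (v[10]=7≤14), i→0 (v[0]=14≥14); i<j, swap → 7 17 9 8 4 13 18 15 23 11 14
j→9 (v[9]=11≤14), i→1 (v[1]=17≥14); i<j, swap → 7 11 9 8 4 13 18 15 23 17 14
j→5, i→6; i≥j, return j=5. v = 7 11 9 8 4 13 18 15 23 17 14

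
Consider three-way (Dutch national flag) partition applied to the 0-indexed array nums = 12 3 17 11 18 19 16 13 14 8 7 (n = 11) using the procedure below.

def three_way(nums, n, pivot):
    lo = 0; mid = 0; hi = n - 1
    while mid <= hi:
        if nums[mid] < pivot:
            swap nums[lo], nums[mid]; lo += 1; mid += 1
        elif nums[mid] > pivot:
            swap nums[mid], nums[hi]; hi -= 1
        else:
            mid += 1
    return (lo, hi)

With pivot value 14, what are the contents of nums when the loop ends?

12 3 7 11 8 13 14 16 19 18 17

pivot = 14; lo=0, mid=0, hi=10
nums[mid]=12<14: swap nums[0],nums[0]; lo=1,mid=1 → 12 3 17 11 18 19 16 13 14 8 7
nums[mid]=3<14: swap nums[1],nums[1]; lo=2,mid=2 → 12 3 17 11 18 19 16 13 14 8 7
nums[mid]=17>14: swap nums[2],nums[10]; hi=9 → 12 3 7 11 18 19 16 13 14 8 17
nums[mid]=7<14: swap nums[2],nums[2]; lo=3,mid=3 → 12 3 7 11 18 19 16 13 14 8 17
nums[mid]=11<14: swap nums[3],nums[3]; lo=4,mid=4 → 12 3 7 11 18 19 16 13 14 8 17
nums[mid]=18>14: swap nums[4],nums[9]; hi=8 → 12 3 7 11 8 19 16 13 14 18 17
nums[mid]=8<14: swap nums[4],nums[4]; lo=5,mid=5 → 12 3 7 11 8 19 16 13 14 18 17
nums[mid]=19>14: swap nums[5],nums[8]; hi=7 → 12 3 7 11 8 14 16 13 19 18 17
nums[mid]=14=14: mid=6
nums[mid]=16>14: swap nums[6],nums[7]; hi=6 → 12 3 7 11 8 14 13 16 19 18 17
nums[mid]=13<14: swap nums[5],nums[6]; lo=6,mid=7 → 12 3 7 11 8 13 14 16 19 18 17
end: lo=6, hi=6; nums = 12 3 7 11 8 13 14 16 19 18 17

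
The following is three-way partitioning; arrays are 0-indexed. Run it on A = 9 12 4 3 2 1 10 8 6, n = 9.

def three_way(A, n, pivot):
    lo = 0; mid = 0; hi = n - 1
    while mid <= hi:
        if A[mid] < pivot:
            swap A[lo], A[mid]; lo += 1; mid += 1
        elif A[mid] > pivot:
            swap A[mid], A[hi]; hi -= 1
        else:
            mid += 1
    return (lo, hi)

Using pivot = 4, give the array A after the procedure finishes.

lo=0 mid=0 hi=8
9>4: swap(0,8), hi=7 ⇒ 6 12 4 3 2 1 10 8 9
6>4: swap(0,7), hi=6 ⇒ 8 12 4 3 2 1 10 6 9
8>4: swap(0,6), hi=5 ⇒ 10 12 4 3 2 1 8 6 9
10>4: swap(0,5), hi=4 ⇒ 1 12 4 3 2 10 8 6 9
1<4: swap(0,0), lo=1 mid=1 ⇒ 1 12 4 3 2 10 8 6 9
12>4: swap(1,4), hi=3 ⇒ 1 2 4 3 12 10 8 6 9
2<4: swap(1,1), lo=2 mid=2 ⇒ 1 2 4 3 12 10 8 6 9
4=4: mid=3
3<4: swap(2,3), lo=3 mid=4 ⇒ 1 2 3 4 12 10 8 6 9
done. lo=3 hi=3; A=1 2 3 4 12 10 8 6 9

1 2 3 4 12 10 8 6 9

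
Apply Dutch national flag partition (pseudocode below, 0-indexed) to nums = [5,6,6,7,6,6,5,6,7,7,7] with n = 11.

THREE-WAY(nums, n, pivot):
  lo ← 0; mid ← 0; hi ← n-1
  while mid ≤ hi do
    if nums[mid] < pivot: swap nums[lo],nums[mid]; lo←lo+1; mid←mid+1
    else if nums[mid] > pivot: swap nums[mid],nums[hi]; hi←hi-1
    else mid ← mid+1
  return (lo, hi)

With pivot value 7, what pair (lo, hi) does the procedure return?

lo=0 mid=0 hi=10
5<7: swap(0,0), lo=1 mid=1 ⇒ [5,6,6,7,6,6,5,6,7,7,7]
6<7: swap(1,1), lo=2 mid=2 ⇒ [5,6,6,7,6,6,5,6,7,7,7]
6<7: swap(2,2), lo=3 mid=3 ⇒ [5,6,6,7,6,6,5,6,7,7,7]
7=7: mid=4
6<7: swap(3,4), lo=4 mid=5 ⇒ [5,6,6,6,7,6,5,6,7,7,7]
6<7: swap(4,5), lo=5 mid=6 ⇒ [5,6,6,6,6,7,5,6,7,7,7]
5<7: swap(5,6), lo=6 mid=7 ⇒ [5,6,6,6,6,5,7,6,7,7,7]
6<7: swap(6,7), lo=7 mid=8 ⇒ [5,6,6,6,6,5,6,7,7,7,7]
7=7: mid=9
7=7: mid=10
7=7: mid=11
done. lo=7 hi=10; nums=[5,6,6,6,6,5,6,7,7,7,7]

(7, 10)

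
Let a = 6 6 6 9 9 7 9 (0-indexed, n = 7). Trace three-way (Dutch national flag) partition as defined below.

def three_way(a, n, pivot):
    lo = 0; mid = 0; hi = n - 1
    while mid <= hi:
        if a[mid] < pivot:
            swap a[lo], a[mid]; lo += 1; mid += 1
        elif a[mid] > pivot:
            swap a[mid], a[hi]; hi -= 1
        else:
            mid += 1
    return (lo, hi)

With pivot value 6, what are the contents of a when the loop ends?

lo=0 mid=0 hi=6
6=6: mid=1
6=6: mid=2
6=6: mid=3
9>6: swap(3,6), hi=5 ⇒ 6 6 6 9 9 7 9
9>6: swap(3,5), hi=4 ⇒ 6 6 6 7 9 9 9
7>6: swap(3,4), hi=3 ⇒ 6 6 6 9 7 9 9
9>6: swap(3,3), hi=2 ⇒ 6 6 6 9 7 9 9
done. lo=0 hi=2; a=6 6 6 9 7 9 9

6 6 6 9 7 9 9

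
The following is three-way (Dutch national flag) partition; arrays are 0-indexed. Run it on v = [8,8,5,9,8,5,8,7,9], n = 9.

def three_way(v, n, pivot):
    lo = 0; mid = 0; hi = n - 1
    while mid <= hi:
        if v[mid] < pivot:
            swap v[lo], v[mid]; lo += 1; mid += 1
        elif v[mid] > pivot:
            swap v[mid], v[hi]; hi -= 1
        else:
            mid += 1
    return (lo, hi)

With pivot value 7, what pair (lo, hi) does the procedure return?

pivot = 7; lo=0, mid=0, hi=8
v[mid]=8>7: swap v[0],v[8]; hi=7 → [9,8,5,9,8,5,8,7,8]
v[mid]=9>7: swap v[0],v[7]; hi=6 → [7,8,5,9,8,5,8,9,8]
v[mid]=7=7: mid=1
v[mid]=8>7: swap v[1],v[6]; hi=5 → [7,8,5,9,8,5,8,9,8]
v[mid]=8>7: swap v[1],v[5]; hi=4 → [7,5,5,9,8,8,8,9,8]
v[mid]=5<7: swap v[0],v[1]; lo=1,mid=2 → [5,7,5,9,8,8,8,9,8]
v[mid]=5<7: swap v[1],v[2]; lo=2,mid=3 → [5,5,7,9,8,8,8,9,8]
v[mid]=9>7: swap v[3],v[4]; hi=3 → [5,5,7,8,9,8,8,9,8]
v[mid]=8>7: swap v[3],v[3]; hi=2 → [5,5,7,8,9,8,8,9,8]
end: lo=2, hi=2; v = [5,5,7,8,9,8,8,9,8]

(2, 2)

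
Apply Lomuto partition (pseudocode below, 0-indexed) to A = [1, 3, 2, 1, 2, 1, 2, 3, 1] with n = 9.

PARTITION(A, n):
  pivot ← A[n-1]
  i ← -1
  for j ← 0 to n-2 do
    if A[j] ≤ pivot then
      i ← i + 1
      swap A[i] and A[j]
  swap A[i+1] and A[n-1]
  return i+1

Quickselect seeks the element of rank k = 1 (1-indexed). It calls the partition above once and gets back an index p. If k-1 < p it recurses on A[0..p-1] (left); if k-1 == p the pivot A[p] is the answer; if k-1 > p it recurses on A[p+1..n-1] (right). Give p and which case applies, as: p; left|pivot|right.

pivot = A[8] = 1; i = -1
j=0: A[0]=1 ≤ 1 → i=0, swap A[0],A[0] (no change) → [1, 3, 2, 1, 2, 1, 2, 3, 1]
j=1: A[1]=3 > 1 → no swap
j=2: A[2]=2 > 1 → no swap
j=3: A[3]=1 ≤ 1 → i=1, swap A[1],A[3] → [1, 1, 2, 3, 2, 1, 2, 3, 1]
j=4: A[4]=2 > 1 → no swap
j=5: A[5]=1 ≤ 1 → i=2, swap A[2],A[5] → [1, 1, 1, 3, 2, 2, 2, 3, 1]
j=6: A[6]=2 > 1 → no swap
j=7: A[7]=3 > 1 → no swap
final swap A[3],A[8] → [1, 1, 1, 1, 2, 2, 2, 3, 3]; return 3
p = 3; k-1 = 0 < 3 ⇒ left

3; left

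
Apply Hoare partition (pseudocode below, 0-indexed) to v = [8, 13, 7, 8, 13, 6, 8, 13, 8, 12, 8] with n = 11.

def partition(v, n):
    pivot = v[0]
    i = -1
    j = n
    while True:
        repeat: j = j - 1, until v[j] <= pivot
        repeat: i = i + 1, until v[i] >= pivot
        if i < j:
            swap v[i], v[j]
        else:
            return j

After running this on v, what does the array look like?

pivot=8
j stops at 10 (8), i stops at 0 (8); swap ⇒ [8, 13, 7, 8, 13, 6, 8, 13, 8, 12, 8]
j stops at 8 (8), i stops at 1 (13); swap ⇒ [8, 8, 7, 8, 13, 6, 8, 13, 13, 12, 8]
j stops at 6 (8), i stops at 3 (8); swap ⇒ [8, 8, 7, 8, 13, 6, 8, 13, 13, 12, 8]
j stops at 5 (6), i stops at 4 (13); swap ⇒ [8, 8, 7, 8, 6, 13, 8, 13, 13, 12, 8]
j stops at 4, i stops at 5; i≥j ⇒ return 4. v=[8, 8, 7, 8, 6, 13, 8, 13, 13, 12, 8]

[8, 8, 7, 8, 6, 13, 8, 13, 13, 12, 8]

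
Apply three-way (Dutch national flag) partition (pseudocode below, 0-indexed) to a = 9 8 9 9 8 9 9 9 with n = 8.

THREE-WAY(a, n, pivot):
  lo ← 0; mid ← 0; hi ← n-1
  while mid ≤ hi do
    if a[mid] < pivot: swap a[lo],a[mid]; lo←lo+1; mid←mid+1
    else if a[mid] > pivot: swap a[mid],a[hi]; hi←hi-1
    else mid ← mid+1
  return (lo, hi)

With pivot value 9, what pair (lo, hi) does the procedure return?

(2, 7)

lo=0 mid=0 hi=7
9=9: mid=1
8<9: swap(0,1), lo=1 mid=2 ⇒ 8 9 9 9 8 9 9 9
9=9: mid=3
9=9: mid=4
8<9: swap(1,4), lo=2 mid=5 ⇒ 8 8 9 9 9 9 9 9
9=9: mid=6
9=9: mid=7
9=9: mid=8
done. lo=2 hi=7; a=8 8 9 9 9 9 9 9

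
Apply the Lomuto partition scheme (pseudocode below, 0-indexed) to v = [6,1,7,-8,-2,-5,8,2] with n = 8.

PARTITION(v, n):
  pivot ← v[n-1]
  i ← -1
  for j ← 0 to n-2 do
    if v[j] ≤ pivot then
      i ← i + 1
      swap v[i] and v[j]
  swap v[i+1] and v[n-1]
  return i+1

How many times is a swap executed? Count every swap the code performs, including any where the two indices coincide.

5

pivot=2, i=-1
j=0: 6>2, skip
j=1: 1≤2, i=0, swap(0,1) ⇒ [1,6,7,-8,-2,-5,8,2]
j=2: 7>2, skip
j=3: -8≤2, i=1, swap(1,3) ⇒ [1,-8,7,6,-2,-5,8,2]
j=4: -2≤2, i=2, swap(2,4) ⇒ [1,-8,-2,6,7,-5,8,2]
j=5: -5≤2, i=3, swap(3,5) ⇒ [1,-8,-2,-5,7,6,8,2]
j=6: 8>2, skip
swap(4,7) ⇒ [1,-8,-2,-5,2,6,8,7]; return 4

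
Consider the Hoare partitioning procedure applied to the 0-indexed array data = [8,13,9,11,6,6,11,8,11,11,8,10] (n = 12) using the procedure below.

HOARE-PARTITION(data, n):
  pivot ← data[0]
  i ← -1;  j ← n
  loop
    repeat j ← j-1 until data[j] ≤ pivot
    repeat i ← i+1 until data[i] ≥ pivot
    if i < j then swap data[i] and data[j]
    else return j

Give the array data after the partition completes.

pivot=8
j stops at 10 (8), i stops at 0 (8); swap ⇒ [8,13,9,11,6,6,11,8,11,11,8,10]
j stops at 7 (8), i stops at 1 (13); swap ⇒ [8,8,9,11,6,6,11,13,11,11,8,10]
j stops at 5 (6), i stops at 2 (9); swap ⇒ [8,8,6,11,6,9,11,13,11,11,8,10]
j stops at 4 (6), i stops at 3 (11); swap ⇒ [8,8,6,6,11,9,11,13,11,11,8,10]
j stops at 3, i stops at 4; i≥j ⇒ return 3. data=[8,8,6,6,11,9,11,13,11,11,8,10]

[8,8,6,6,11,9,11,13,11,11,8,10]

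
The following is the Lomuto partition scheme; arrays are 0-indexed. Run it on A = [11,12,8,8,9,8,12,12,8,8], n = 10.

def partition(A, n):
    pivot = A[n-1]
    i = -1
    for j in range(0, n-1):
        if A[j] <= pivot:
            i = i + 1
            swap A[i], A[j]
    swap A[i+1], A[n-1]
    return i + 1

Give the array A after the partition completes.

pivot = A[9] = 8; i = -1
j=0: A[0]=11 > 8 → no swap
j=1: A[1]=12 > 8 → no swap
j=2: A[2]=8 ≤ 8 → i=0, swap A[0],A[2] → [8,12,11,8,9,8,12,12,8,8]
j=3: A[3]=8 ≤ 8 → i=1, swap A[1],A[3] → [8,8,11,12,9,8,12,12,8,8]
j=4: A[4]=9 > 8 → no swap
j=5: A[5]=8 ≤ 8 → i=2, swap A[2],A[5] → [8,8,8,12,9,11,12,12,8,8]
j=6: A[6]=12 > 8 → no swap
j=7: A[7]=12 > 8 → no swap
j=8: A[8]=8 ≤ 8 → i=3, swap A[3],A[8] → [8,8,8,8,9,11,12,12,12,8]
final swap A[4],A[9] → [8,8,8,8,8,11,12,12,12,9]; return 4

[8,8,8,8,8,11,12,12,12,9]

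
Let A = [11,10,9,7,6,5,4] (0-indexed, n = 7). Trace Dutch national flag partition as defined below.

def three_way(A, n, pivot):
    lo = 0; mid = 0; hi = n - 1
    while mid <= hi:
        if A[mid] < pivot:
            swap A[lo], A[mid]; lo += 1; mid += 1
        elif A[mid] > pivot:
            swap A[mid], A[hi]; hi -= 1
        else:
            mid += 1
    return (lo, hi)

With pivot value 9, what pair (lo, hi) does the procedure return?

(4, 4)

lo=0 mid=0 hi=6
11>9: swap(0,6), hi=5 ⇒ [4,10,9,7,6,5,11]
4<9: swap(0,0), lo=1 mid=1 ⇒ [4,10,9,7,6,5,11]
10>9: swap(1,5), hi=4 ⇒ [4,5,9,7,6,10,11]
5<9: swap(1,1), lo=2 mid=2 ⇒ [4,5,9,7,6,10,11]
9=9: mid=3
7<9: swap(2,3), lo=3 mid=4 ⇒ [4,5,7,9,6,10,11]
6<9: swap(3,4), lo=4 mid=5 ⇒ [4,5,7,6,9,10,11]
done. lo=4 hi=4; A=[4,5,7,6,9,10,11]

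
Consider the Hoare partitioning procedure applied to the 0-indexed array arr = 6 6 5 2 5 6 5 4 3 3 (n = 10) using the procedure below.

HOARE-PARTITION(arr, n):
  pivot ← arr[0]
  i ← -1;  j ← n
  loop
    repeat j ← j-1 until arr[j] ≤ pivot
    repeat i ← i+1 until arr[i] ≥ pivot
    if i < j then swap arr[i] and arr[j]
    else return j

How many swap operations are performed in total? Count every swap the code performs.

3

pivot=6
j stops at 9 (3), i stops at 0 (6); swap ⇒ 3 6 5 2 5 6 5 4 3 6
j stops at 8 (3), i stops at 1 (6); swap ⇒ 3 3 5 2 5 6 5 4 6 6
j stops at 7 (4), i stops at 5 (6); swap ⇒ 3 3 5 2 5 4 5 6 6 6
j stops at 6, i stops at 7; i≥j ⇒ return 6. arr=3 3 5 2 5 4 5 6 6 6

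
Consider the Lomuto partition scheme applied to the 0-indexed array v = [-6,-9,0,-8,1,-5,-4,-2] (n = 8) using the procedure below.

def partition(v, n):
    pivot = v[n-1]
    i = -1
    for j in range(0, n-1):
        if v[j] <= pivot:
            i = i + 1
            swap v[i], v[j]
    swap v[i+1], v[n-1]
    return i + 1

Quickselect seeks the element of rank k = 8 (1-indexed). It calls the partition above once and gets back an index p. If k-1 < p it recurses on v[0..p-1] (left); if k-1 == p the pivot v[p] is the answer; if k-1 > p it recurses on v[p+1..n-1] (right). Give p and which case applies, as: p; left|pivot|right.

5; right

pivot=-2, i=-1
j=0: -6≤-2, i=0, swap(0,0) ⇒ [-6,-9,0,-8,1,-5,-4,-2]
j=1: -9≤-2, i=1, swap(1,1) ⇒ [-6,-9,0,-8,1,-5,-4,-2]
j=2: 0>-2, skip
j=3: -8≤-2, i=2, swap(2,3) ⇒ [-6,-9,-8,0,1,-5,-4,-2]
j=4: 1>-2, skip
j=5: -5≤-2, i=3, swap(3,5) ⇒ [-6,-9,-8,-5,1,0,-4,-2]
j=6: -4≤-2, i=4, swap(4,6) ⇒ [-6,-9,-8,-5,-4,0,1,-2]
swap(5,7) ⇒ [-6,-9,-8,-5,-4,-2,1,0]; return 5
p = 5; k-1 = 7 > 5 ⇒ right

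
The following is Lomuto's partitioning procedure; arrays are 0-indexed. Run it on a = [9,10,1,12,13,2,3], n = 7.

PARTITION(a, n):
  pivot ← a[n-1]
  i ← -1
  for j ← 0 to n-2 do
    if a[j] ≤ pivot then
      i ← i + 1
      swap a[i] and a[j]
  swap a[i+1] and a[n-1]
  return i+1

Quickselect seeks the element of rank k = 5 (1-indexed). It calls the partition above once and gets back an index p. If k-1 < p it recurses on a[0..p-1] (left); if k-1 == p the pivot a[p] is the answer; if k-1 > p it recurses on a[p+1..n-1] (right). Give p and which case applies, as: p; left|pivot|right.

2; right

pivot = a[6] = 3; i = -1
j=0: a[0]=9 > 3 → no swap
j=1: a[1]=10 > 3 → no swap
j=2: a[2]=1 ≤ 3 → i=0, swap a[0],a[2] → [1,10,9,12,13,2,3]
j=3: a[3]=12 > 3 → no swap
j=4: a[4]=13 > 3 → no swap
j=5: a[5]=2 ≤ 3 → i=1, swap a[1],a[5] → [1,2,9,12,13,10,3]
final swap a[2],a[6] → [1,2,3,12,13,10,9]; return 2
p = 2; k-1 = 4 > 2 ⇒ right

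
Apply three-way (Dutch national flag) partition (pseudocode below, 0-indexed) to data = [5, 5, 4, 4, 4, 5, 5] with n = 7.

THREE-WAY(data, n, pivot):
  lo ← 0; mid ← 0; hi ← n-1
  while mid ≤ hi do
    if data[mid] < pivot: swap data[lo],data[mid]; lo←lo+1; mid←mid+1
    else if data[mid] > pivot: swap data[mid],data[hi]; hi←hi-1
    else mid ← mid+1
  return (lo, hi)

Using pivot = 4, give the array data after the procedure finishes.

[4, 4, 4, 5, 5, 5, 5]

lo=0 mid=0 hi=6
5>4: swap(0,6), hi=5 ⇒ [5, 5, 4, 4, 4, 5, 5]
5>4: swap(0,5), hi=4 ⇒ [5, 5, 4, 4, 4, 5, 5]
5>4: swap(0,4), hi=3 ⇒ [4, 5, 4, 4, 5, 5, 5]
4=4: mid=1
5>4: swap(1,3), hi=2 ⇒ [4, 4, 4, 5, 5, 5, 5]
4=4: mid=2
4=4: mid=3
done. lo=0 hi=2; data=[4, 4, 4, 5, 5, 5, 5]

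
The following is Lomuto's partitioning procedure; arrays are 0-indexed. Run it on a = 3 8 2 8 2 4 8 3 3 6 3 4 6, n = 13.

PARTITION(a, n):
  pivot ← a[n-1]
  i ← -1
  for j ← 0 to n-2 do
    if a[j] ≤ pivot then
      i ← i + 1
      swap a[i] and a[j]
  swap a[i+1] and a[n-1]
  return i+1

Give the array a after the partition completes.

pivot = a[12] = 6; i = -1
j=0: a[0]=3 ≤ 6 → i=0, swap a[0],a[0] (no change) → 3 8 2 8 2 4 8 3 3 6 3 4 6
j=1: a[1]=8 > 6 → no swap
j=2: a[2]=2 ≤ 6 → i=1, swap a[1],a[2] → 3 2 8 8 2 4 8 3 3 6 3 4 6
j=3: a[3]=8 > 6 → no swap
j=4: a[4]=2 ≤ 6 → i=2, swap a[2],a[4] → 3 2 2 8 8 4 8 3 3 6 3 4 6
j=5: a[5]=4 ≤ 6 → i=3, swap a[3],a[5] → 3 2 2 4 8 8 8 3 3 6 3 4 6
j=6: a[6]=8 > 6 → no swap
j=7: a[7]=3 ≤ 6 → i=4, swap a[4],a[7] → 3 2 2 4 3 8 8 8 3 6 3 4 6
j=8: a[8]=3 ≤ 6 → i=5, swap a[5],a[8] → 3 2 2 4 3 3 8 8 8 6 3 4 6
j=9: a[9]=6 ≤ 6 → i=6, swap a[6],a[9] → 3 2 2 4 3 3 6 8 8 8 3 4 6
j=10: a[10]=3 ≤ 6 → i=7, swap a[7],a[10] → 3 2 2 4 3 3 6 3 8 8 8 4 6
j=11: a[11]=4 ≤ 6 → i=8, swap a[8],a[11] → 3 2 2 4 3 3 6 3 4 8 8 8 6
final swap a[9],a[12] → 3 2 2 4 3 3 6 3 4 6 8 8 8; return 9

3 2 2 4 3 3 6 3 4 6 8 8 8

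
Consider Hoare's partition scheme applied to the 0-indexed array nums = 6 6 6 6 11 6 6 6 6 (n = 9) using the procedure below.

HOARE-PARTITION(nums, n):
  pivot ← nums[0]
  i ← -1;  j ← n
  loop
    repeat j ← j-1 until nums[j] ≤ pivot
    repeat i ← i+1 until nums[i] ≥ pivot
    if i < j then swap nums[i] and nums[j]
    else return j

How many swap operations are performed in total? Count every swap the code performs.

pivot = nums[0] = 6; i = -1, j = 9
j→8 (nums[8]=6≤6), i→0 (nums[0]=6≥6); i<j, swap → 6 6 6 6 11 6 6 6 6
j→7 (nums[7]=6≤6), i→1 (nums[1]=6≥6); i<j, swap → 6 6 6 6 11 6 6 6 6
j→6 (nums[6]=6≤6), i→2 (nums[2]=6≥6); i<j, swap → 6 6 6 6 11 6 6 6 6
j→5 (nums[5]=6≤6), i→3 (nums[3]=6≥6); i<j, swap → 6 6 6 6 11 6 6 6 6
j→3, i→4; i≥j, return j=3. nums = 6 6 6 6 11 6 6 6 6

4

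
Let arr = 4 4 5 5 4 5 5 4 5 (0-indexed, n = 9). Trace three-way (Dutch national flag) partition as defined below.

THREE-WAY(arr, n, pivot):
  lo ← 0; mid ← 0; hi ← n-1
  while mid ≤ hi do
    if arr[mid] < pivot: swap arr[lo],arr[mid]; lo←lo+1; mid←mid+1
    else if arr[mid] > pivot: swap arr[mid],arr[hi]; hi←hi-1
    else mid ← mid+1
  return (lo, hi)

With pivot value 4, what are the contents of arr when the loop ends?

lo=0 mid=0 hi=8
4=4: mid=1
4=4: mid=2
5>4: swap(2,8), hi=7 ⇒ 4 4 5 5 4 5 5 4 5
5>4: swap(2,7), hi=6 ⇒ 4 4 4 5 4 5 5 5 5
4=4: mid=3
5>4: swap(3,6), hi=5 ⇒ 4 4 4 5 4 5 5 5 5
5>4: swap(3,5), hi=4 ⇒ 4 4 4 5 4 5 5 5 5
5>4: swap(3,4), hi=3 ⇒ 4 4 4 4 5 5 5 5 5
4=4: mid=4
done. lo=0 hi=3; arr=4 4 4 4 5 5 5 5 5

4 4 4 4 5 5 5 5 5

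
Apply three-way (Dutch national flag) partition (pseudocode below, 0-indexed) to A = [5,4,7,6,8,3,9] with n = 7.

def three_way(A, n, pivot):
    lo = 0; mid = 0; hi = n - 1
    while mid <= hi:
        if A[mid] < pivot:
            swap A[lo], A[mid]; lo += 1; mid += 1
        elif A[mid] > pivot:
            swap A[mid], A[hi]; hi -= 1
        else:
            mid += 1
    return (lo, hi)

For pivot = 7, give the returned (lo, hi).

pivot = 7; lo=0, mid=0, hi=6
A[mid]=5<7: swap A[0],A[0]; lo=1,mid=1 → [5,4,7,6,8,3,9]
A[mid]=4<7: swap A[1],A[1]; lo=2,mid=2 → [5,4,7,6,8,3,9]
A[mid]=7=7: mid=3
A[mid]=6<7: swap A[2],A[3]; lo=3,mid=4 → [5,4,6,7,8,3,9]
A[mid]=8>7: swap A[4],A[6]; hi=5 → [5,4,6,7,9,3,8]
A[mid]=9>7: swap A[4],A[5]; hi=4 → [5,4,6,7,3,9,8]
A[mid]=3<7: swap A[3],A[4]; lo=4,mid=5 → [5,4,6,3,7,9,8]
end: lo=4, hi=4; A = [5,4,6,3,7,9,8]

(4, 4)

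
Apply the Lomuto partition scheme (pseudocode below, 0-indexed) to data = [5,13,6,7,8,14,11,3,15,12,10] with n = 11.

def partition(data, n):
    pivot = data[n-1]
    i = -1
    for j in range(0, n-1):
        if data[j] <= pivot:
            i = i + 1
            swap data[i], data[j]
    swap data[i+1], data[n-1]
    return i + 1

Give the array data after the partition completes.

pivot=10, i=-1
j=0: 5≤10, i=0, swap(0,0) ⇒ [5,13,6,7,8,14,11,3,15,12,10]
j=1: 13>10, skip
j=2: 6≤10, i=1, swap(1,2) ⇒ [5,6,13,7,8,14,11,3,15,12,10]
j=3: 7≤10, i=2, swap(2,3) ⇒ [5,6,7,13,8,14,11,3,15,12,10]
j=4: 8≤10, i=3, swap(3,4) ⇒ [5,6,7,8,13,14,11,3,15,12,10]
j=5: 14>10, skip
j=6: 11>10, skip
j=7: 3≤10, i=4, swap(4,7) ⇒ [5,6,7,8,3,14,11,13,15,12,10]
j=8: 15>10, skip
j=9: 12>10, skip
swap(5,10) ⇒ [5,6,7,8,3,10,11,13,15,12,14]; return 5

[5,6,7,8,3,10,11,13,15,12,14]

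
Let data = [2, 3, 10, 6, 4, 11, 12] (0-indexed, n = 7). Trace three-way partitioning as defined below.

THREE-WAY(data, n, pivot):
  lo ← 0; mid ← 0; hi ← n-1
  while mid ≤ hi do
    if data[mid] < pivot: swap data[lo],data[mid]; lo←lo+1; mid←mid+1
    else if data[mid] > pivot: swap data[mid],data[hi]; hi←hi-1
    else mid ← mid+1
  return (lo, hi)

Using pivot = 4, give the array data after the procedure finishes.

pivot = 4; lo=0, mid=0, hi=6
data[mid]=2<4: swap data[0],data[0]; lo=1,mid=1 → [2, 3, 10, 6, 4, 11, 12]
data[mid]=3<4: swap data[1],data[1]; lo=2,mid=2 → [2, 3, 10, 6, 4, 11, 12]
data[mid]=10>4: swap data[2],data[6]; hi=5 → [2, 3, 12, 6, 4, 11, 10]
data[mid]=12>4: swap data[2],data[5]; hi=4 → [2, 3, 11, 6, 4, 12, 10]
data[mid]=11>4: swap data[2],data[4]; hi=3 → [2, 3, 4, 6, 11, 12, 10]
data[mid]=4=4: mid=3
data[mid]=6>4: swap data[3],data[3]; hi=2 → [2, 3, 4, 6, 11, 12, 10]
end: lo=2, hi=2; data = [2, 3, 4, 6, 11, 12, 10]

[2, 3, 4, 6, 11, 12, 10]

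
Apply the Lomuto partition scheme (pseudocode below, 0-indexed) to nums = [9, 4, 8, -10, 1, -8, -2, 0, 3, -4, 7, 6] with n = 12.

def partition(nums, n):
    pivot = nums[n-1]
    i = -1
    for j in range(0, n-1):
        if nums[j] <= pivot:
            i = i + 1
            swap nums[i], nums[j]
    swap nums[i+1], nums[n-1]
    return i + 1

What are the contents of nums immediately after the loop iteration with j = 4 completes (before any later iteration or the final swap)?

pivot = nums[11] = 6; i = -1
j=0: nums[0]=9 > 6 → no swap
j=1: nums[1]=4 ≤ 6 → i=0, swap nums[0],nums[1] → [4, 9, 8, -10, 1, -8, -2, 0, 3, -4, 7, 6]
j=2: nums[2]=8 > 6 → no swap
j=3: nums[3]=-10 ≤ 6 → i=1, swap nums[1],nums[3] → [4, -10, 8, 9, 1, -8, -2, 0, 3, -4, 7, 6]
j=4: nums[4]=1 ≤ 6 → i=2, swap nums[2],nums[4] → [4, -10, 1, 9, 8, -8, -2, 0, 3, -4, 7, 6]
(after j=4) nums = [4, -10, 1, 9, 8, -8, -2, 0, 3, -4, 7, 6]

[4, -10, 1, 9, 8, -8, -2, 0, 3, -4, 7, 6]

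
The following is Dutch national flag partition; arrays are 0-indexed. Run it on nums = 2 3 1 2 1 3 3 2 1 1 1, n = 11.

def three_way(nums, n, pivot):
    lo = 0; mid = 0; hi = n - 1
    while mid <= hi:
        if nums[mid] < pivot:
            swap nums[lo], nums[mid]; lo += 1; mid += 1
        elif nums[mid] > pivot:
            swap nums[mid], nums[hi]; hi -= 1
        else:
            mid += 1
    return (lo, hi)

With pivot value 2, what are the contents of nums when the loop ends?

1 1 1 1 1 2 2 2 3 3 3

pivot = 2; lo=0, mid=0, hi=10
nums[mid]=2=2: mid=1
nums[mid]=3>2: swap nums[1],nums[10]; hi=9 → 2 1 1 2 1 3 3 2 1 1 3
nums[mid]=1<2: swap nums[0],nums[1]; lo=1,mid=2 → 1 2 1 2 1 3 3 2 1 1 3
nums[mid]=1<2: swap nums[1],nums[2]; lo=2,mid=3 → 1 1 2 2 1 3 3 2 1 1 3
nums[mid]=2=2: mid=4
nums[mid]=1<2: swap nums[2],nums[4]; lo=3,mid=5 → 1 1 1 2 2 3 3 2 1 1 3
nums[mid]=3>2: swap nums[5],nums[9]; hi=8 → 1 1 1 2 2 1 3 2 1 3 3
nums[mid]=1<2: swap nums[3],nums[5]; lo=4,mid=6 → 1 1 1 1 2 2 3 2 1 3 3
nums[mid]=3>2: swap nums[6],nums[8]; hi=7 → 1 1 1 1 2 2 1 2 3 3 3
nums[mid]=1<2: swap nums[4],nums[6]; lo=5,mid=7 → 1 1 1 1 1 2 2 2 3 3 3
nums[mid]=2=2: mid=8
end: lo=5, hi=7; nums = 1 1 1 1 1 2 2 2 3 3 3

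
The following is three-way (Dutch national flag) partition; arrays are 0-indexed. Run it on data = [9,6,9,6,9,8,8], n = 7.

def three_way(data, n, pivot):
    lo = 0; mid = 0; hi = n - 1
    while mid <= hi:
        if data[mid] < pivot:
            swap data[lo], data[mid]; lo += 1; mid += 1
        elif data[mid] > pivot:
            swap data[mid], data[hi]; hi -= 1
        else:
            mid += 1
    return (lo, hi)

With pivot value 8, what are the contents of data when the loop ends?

lo=0 mid=0 hi=6
9>8: swap(0,6), hi=5 ⇒ [8,6,9,6,9,8,9]
8=8: mid=1
6<8: swap(0,1), lo=1 mid=2 ⇒ [6,8,9,6,9,8,9]
9>8: swap(2,5), hi=4 ⇒ [6,8,8,6,9,9,9]
8=8: mid=3
6<8: swap(1,3), lo=2 mid=4 ⇒ [6,6,8,8,9,9,9]
9>8: swap(4,4), hi=3 ⇒ [6,6,8,8,9,9,9]
done. lo=2 hi=3; data=[6,6,8,8,9,9,9]

[6,6,8,8,9,9,9]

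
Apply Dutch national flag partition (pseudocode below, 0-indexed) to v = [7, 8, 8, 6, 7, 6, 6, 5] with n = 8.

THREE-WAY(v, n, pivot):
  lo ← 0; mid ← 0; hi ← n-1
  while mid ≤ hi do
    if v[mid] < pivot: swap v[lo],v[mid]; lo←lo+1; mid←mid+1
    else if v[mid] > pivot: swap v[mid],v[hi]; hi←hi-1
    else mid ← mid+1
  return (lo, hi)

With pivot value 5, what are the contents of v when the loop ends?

pivot = 5; lo=0, mid=0, hi=7
v[mid]=7>5: swap v[0],v[7]; hi=6 → [5, 8, 8, 6, 7, 6, 6, 7]
v[mid]=5=5: mid=1
v[mid]=8>5: swap v[1],v[6]; hi=5 → [5, 6, 8, 6, 7, 6, 8, 7]
v[mid]=6>5: swap v[1],v[5]; hi=4 → [5, 6, 8, 6, 7, 6, 8, 7]
v[mid]=6>5: swap v[1],v[4]; hi=3 → [5, 7, 8, 6, 6, 6, 8, 7]
v[mid]=7>5: swap v[1],v[3]; hi=2 → [5, 6, 8, 7, 6, 6, 8, 7]
v[mid]=6>5: swap v[1],v[2]; hi=1 → [5, 8, 6, 7, 6, 6, 8, 7]
v[mid]=8>5: swap v[1],v[1]; hi=0 → [5, 8, 6, 7, 6, 6, 8, 7]
end: lo=0, hi=0; v = [5, 8, 6, 7, 6, 6, 8, 7]

[5, 8, 6, 7, 6, 6, 8, 7]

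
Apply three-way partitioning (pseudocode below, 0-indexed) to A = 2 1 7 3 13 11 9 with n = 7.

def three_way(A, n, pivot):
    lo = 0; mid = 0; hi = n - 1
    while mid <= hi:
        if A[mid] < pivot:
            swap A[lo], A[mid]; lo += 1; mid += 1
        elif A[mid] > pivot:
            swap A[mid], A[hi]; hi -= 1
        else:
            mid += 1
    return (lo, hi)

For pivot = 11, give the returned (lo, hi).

(5, 5)

pivot = 11; lo=0, mid=0, hi=6
A[mid]=2<11: swap A[0],A[0]; lo=1,mid=1 → 2 1 7 3 13 11 9
A[mid]=1<11: swap A[1],A[1]; lo=2,mid=2 → 2 1 7 3 13 11 9
A[mid]=7<11: swap A[2],A[2]; lo=3,mid=3 → 2 1 7 3 13 11 9
A[mid]=3<11: swap A[3],A[3]; lo=4,mid=4 → 2 1 7 3 13 11 9
A[mid]=13>11: swap A[4],A[6]; hi=5 → 2 1 7 3 9 11 13
A[mid]=9<11: swap A[4],A[4]; lo=5,mid=5 → 2 1 7 3 9 11 13
A[mid]=11=11: mid=6
end: lo=5, hi=5; A = 2 1 7 3 9 11 13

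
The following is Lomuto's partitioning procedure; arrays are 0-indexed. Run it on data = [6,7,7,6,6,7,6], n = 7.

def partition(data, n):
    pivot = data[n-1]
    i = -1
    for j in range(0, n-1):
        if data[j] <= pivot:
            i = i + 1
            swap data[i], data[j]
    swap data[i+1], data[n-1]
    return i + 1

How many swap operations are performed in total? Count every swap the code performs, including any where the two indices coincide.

pivot = data[6] = 6; i = -1
j=0: data[0]=6 ≤ 6 → i=0, swap data[0],data[0] (no change) → [6,7,7,6,6,7,6]
j=1: data[1]=7 > 6 → no swap
j=2: data[2]=7 > 6 → no swap
j=3: data[3]=6 ≤ 6 → i=1, swap data[1],data[3] → [6,6,7,7,6,7,6]
j=4: data[4]=6 ≤ 6 → i=2, swap data[2],data[4] → [6,6,6,7,7,7,6]
j=5: data[5]=7 > 6 → no swap
final swap data[3],data[6] → [6,6,6,6,7,7,7]; return 3

4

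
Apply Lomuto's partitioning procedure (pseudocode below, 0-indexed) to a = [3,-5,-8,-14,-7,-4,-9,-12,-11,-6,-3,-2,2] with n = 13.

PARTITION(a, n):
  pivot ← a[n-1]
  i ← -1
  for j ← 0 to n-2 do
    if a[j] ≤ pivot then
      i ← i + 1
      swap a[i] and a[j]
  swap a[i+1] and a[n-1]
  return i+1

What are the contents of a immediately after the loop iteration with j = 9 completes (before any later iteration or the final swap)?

[-5,-8,-14,-7,-4,-9,-12,-11,-6,3,-3,-2,2]

pivot=2, i=-1
j=0: 3>2, skip
j=1: -5≤2, i=0, swap(0,1) ⇒ [-5,3,-8,-14,-7,-4,-9,-12,-11,-6,-3,-2,2]
j=2: -8≤2, i=1, swap(1,2) ⇒ [-5,-8,3,-14,-7,-4,-9,-12,-11,-6,-3,-2,2]
j=3: -14≤2, i=2, swap(2,3) ⇒ [-5,-8,-14,3,-7,-4,-9,-12,-11,-6,-3,-2,2]
j=4: -7≤2, i=3, swap(3,4) ⇒ [-5,-8,-14,-7,3,-4,-9,-12,-11,-6,-3,-2,2]
j=5: -4≤2, i=4, swap(4,5) ⇒ [-5,-8,-14,-7,-4,3,-9,-12,-11,-6,-3,-2,2]
j=6: -9≤2, i=5, swap(5,6) ⇒ [-5,-8,-14,-7,-4,-9,3,-12,-11,-6,-3,-2,2]
j=7: -12≤2, i=6, swap(6,7) ⇒ [-5,-8,-14,-7,-4,-9,-12,3,-11,-6,-3,-2,2]
j=8: -11≤2, i=7, swap(7,8) ⇒ [-5,-8,-14,-7,-4,-9,-12,-11,3,-6,-3,-2,2]
j=9: -6≤2, i=8, swap(8,9) ⇒ [-5,-8,-14,-7,-4,-9,-12,-11,-6,3,-3,-2,2]
(after j=9) a = [-5,-8,-14,-7,-4,-9,-12,-11,-6,3,-3,-2,2]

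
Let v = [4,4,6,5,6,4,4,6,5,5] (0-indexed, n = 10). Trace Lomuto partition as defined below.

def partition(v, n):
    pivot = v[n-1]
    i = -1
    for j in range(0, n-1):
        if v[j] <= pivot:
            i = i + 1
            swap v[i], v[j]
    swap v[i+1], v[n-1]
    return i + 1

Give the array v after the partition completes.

pivot = v[9] = 5; i = -1
j=0: v[0]=4 ≤ 5 → i=0, swap v[0],v[0] (no change) → [4,4,6,5,6,4,4,6,5,5]
j=1: v[1]=4 ≤ 5 → i=1, swap v[1],v[1] (no change) → [4,4,6,5,6,4,4,6,5,5]
j=2: v[2]=6 > 5 → no swap
j=3: v[3]=5 ≤ 5 → i=2, swap v[2],v[3] → [4,4,5,6,6,4,4,6,5,5]
j=4: v[4]=6 > 5 → no swap
j=5: v[5]=4 ≤ 5 → i=3, swap v[3],v[5] → [4,4,5,4,6,6,4,6,5,5]
j=6: v[6]=4 ≤ 5 → i=4, swap v[4],v[6] → [4,4,5,4,4,6,6,6,5,5]
j=7: v[7]=6 > 5 → no swap
j=8: v[8]=5 ≤ 5 → i=5, swap v[5],v[8] → [4,4,5,4,4,5,6,6,6,5]
final swap v[6],v[9] → [4,4,5,4,4,5,5,6,6,6]; return 6

[4,4,5,4,4,5,5,6,6,6]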